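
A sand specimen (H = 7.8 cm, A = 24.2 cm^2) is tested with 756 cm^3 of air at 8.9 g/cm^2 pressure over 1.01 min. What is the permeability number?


Formula: Permeability Number P = (V * H) / (p * A * t)
Numerator: V * H = 756 * 7.8 = 5896.8
Denominator: p * A * t = 8.9 * 24.2 * 1.01 = 217.5338
P = 5896.8 / 217.5338 = 27.1075


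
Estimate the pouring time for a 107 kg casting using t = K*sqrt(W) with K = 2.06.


Formula: t = K * sqrt(W)
sqrt(W) = sqrt(107) = 10.34408
t = 2.06 * 10.34408 = 21.3088 s

Answer: 21.3088 s


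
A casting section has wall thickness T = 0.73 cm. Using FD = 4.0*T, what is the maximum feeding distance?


Formula: FD = 4.0 * T  (riser feeding-distance rule)
FD = 4.0 * 0.73 cm = 2.9200 cm

2.9200 cm


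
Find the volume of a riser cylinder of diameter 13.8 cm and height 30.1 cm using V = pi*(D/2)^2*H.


Formula: V = pi * (D/2)^2 * H  (cylinder volume)
Radius = D/2 = 13.8/2 = 6.9 cm
V = pi * 6.9^2 * 30.1 = 4502.0939 cm^3

4502.0939 cm^3


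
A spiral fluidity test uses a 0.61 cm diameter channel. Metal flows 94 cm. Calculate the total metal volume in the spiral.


Formula: V = pi * (d/2)^2 * L  (cylinder volume)
Radius = 0.61/2 = 0.305 cm
V = pi * 0.305^2 * 94 = 27.4712 cm^3

27.4712 cm^3


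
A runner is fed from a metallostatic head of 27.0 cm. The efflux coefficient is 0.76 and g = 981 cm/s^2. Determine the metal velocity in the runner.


Formula: v = Cd * sqrt(2 * g * h)  (Torricelli with discharge coefficient)
2*g*h = 2 * 981 * 27.0 = 52974.0 cm^2/s^2
sqrt(52974.0) = 230.16081 cm/s
v = 0.76 * 230.16081 = 174.9222 cm/s


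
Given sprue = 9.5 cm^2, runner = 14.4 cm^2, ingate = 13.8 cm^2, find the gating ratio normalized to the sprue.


Sprue:Runner:Ingate = 1 : 14.4/9.5 : 13.8/9.5 = 1:1.52:1.45

1:1.52:1.45


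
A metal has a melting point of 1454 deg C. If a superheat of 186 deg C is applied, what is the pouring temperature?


Formula: T_pour = T_melt + Superheat
T_pour = 1454 + 186 = 1640 deg C

Final answer: 1640 deg C


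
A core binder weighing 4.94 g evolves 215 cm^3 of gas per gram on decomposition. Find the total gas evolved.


Formula: V_gas = W_binder * gas_evolution_rate
V = 4.94 g * 215 cm^3/g = 1062.1000 cm^3

Answer: 1062.1000 cm^3


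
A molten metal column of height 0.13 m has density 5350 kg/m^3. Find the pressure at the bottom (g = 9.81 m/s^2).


Formula: P = rho * g * h
rho * g = 5350 * 9.81 = 52483.5 N/m^3
P = 52483.5 * 0.13 = 6822.8550 Pa

6822.8550 Pa


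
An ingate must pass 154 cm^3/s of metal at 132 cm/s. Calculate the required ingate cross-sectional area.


Formula: A_ingate = Q / v  (continuity equation)
A = 154 cm^3/s / 132 cm/s = 1.1667 cm^2


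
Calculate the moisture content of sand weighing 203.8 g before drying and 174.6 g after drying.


Formula: MC = (W_wet - W_dry) / W_wet * 100
Water mass = 203.8 - 174.6 = 29.2 g
MC = 29.2 / 203.8 * 100 = 14.3278%

Answer: 14.3278%


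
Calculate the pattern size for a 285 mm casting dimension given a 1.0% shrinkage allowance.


Formula: L_pattern = L_casting * (1 + shrinkage_rate/100)
Shrinkage factor = 1 + 1.0/100 = 1.01
L_pattern = 285 mm * 1.01 = 287.8500 mm

Final answer: 287.8500 mm


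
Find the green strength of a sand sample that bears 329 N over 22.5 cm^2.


Formula: Compressive Strength = Force / Area
Strength = 329 N / 22.5 cm^2 = 14.6222 N/cm^2


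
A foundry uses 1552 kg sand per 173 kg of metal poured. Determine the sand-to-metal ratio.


Formula: Sand-to-Metal Ratio = W_sand / W_metal
Ratio = 1552 kg / 173 kg = 8.9711

8.9711


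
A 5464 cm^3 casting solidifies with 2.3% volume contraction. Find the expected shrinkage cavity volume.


Formula: V_shrink = V_casting * shrinkage_pct / 100
V_shrink = 5464 cm^3 * 2.3 / 100 = 125.6720 cm^3

Answer: 125.6720 cm^3


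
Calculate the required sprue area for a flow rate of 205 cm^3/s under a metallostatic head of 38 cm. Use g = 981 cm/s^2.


Formula: v = sqrt(2*g*h), A = Q/v
Velocity: v = sqrt(2 * 981 * 38) = sqrt(74556) = 273.0494 cm/s
Sprue area: A = Q / v = 205 / 273.0494 = 0.7508 cm^2

Answer: 0.7508 cm^2


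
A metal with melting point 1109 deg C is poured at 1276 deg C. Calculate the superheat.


Formula: Superheat = T_pour - T_melt
Superheat = 1276 - 1109 = 167 deg C

Final answer: 167 deg C


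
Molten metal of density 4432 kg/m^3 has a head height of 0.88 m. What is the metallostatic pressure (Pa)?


Formula: P = rho * g * h
rho * g = 4432 * 9.81 = 43477.92 N/m^3
P = 43477.92 * 0.88 = 38260.5696 Pa

Answer: 38260.5696 Pa


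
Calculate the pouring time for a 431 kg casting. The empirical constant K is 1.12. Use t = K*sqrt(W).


Formula: t = K * sqrt(W)
sqrt(W) = sqrt(431) = 20.76054
t = 1.12 * 20.76054 = 23.2518 s

Answer: 23.2518 s


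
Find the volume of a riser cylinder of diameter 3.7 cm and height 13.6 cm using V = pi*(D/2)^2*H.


Formula: V = pi * (D/2)^2 * H  (cylinder volume)
Radius = D/2 = 3.7/2 = 1.85 cm
V = pi * 1.85^2 * 13.6 = 146.2286 cm^3

Final answer: 146.2286 cm^3


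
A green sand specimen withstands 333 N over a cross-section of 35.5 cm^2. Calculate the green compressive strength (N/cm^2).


Formula: Compressive Strength = Force / Area
Strength = 333 N / 35.5 cm^2 = 9.3803 N/cm^2

9.3803 N/cm^2


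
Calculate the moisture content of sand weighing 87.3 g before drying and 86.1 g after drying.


Formula: MC = (W_wet - W_dry) / W_wet * 100
Water mass = 87.3 - 86.1 = 1.2 g
MC = 1.2 / 87.3 * 100 = 1.3746%

1.3746%


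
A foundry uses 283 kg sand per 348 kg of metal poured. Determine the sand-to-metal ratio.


Formula: Sand-to-Metal Ratio = W_sand / W_metal
Ratio = 283 kg / 348 kg = 0.8132

0.8132


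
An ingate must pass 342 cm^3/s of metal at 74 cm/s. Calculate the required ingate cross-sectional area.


Formula: A_ingate = Q / v  (continuity equation)
A = 342 cm^3/s / 74 cm/s = 4.6216 cm^2

Final answer: 4.6216 cm^2


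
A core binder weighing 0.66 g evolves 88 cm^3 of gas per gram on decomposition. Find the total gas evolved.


Formula: V_gas = W_binder * gas_evolution_rate
V = 0.66 g * 88 cm^3/g = 58.0800 cm^3

Answer: 58.0800 cm^3


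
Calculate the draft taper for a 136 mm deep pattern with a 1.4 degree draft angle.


Formula: taper = depth * tan(draft_angle)
tan(1.4 deg) = 0.0244395
taper = 136 mm * 0.0244395 = 3.3238 mm

3.3238 mm


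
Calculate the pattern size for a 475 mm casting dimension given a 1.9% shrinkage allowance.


Formula: L_pattern = L_casting * (1 + shrinkage_rate/100)
Shrinkage factor = 1 + 1.9/100 = 1.019
L_pattern = 475 mm * 1.019 = 484.0250 mm

Answer: 484.0250 mm


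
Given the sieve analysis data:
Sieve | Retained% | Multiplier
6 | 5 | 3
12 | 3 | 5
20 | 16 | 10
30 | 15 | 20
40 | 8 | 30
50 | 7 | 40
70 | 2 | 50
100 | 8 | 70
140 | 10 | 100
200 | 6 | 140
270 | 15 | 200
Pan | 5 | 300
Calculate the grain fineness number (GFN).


Formula: GFN = sum(pct * multiplier) / sum(pct)
sum(pct * multiplier) = 8010
sum(pct) = 100
GFN = 8010 / 100 = 80.10

80.10


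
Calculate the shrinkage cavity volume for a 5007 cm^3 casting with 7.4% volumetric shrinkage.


Formula: V_shrink = V_casting * shrinkage_pct / 100
V_shrink = 5007 cm^3 * 7.4 / 100 = 370.5180 cm^3

Answer: 370.5180 cm^3


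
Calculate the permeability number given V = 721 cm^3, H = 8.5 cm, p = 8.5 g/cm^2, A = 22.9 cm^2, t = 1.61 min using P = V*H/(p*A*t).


Formula: Permeability Number P = (V * H) / (p * A * t)
Numerator: V * H = 721 * 8.5 = 6128.5
Denominator: p * A * t = 8.5 * 22.9 * 1.61 = 313.3865
P = 6128.5 / 313.3865 = 19.5557


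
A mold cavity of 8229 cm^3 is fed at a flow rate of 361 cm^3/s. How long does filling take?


Formula: t_fill = V_mold / Q_flow
t = 8229 cm^3 / 361 cm^3/s = 22.7950 s


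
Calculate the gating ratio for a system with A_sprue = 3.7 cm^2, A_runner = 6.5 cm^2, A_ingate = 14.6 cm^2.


Sprue:Runner:Ingate = 1 : 6.5/3.7 : 14.6/3.7 = 1:1.76:3.95

Final answer: 1:1.76:3.95


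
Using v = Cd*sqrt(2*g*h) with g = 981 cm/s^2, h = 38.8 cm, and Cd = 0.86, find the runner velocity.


Formula: v = Cd * sqrt(2 * g * h)  (Torricelli with discharge coefficient)
2*g*h = 2 * 981 * 38.8 = 76125.6 cm^2/s^2
sqrt(76125.6) = 275.90868 cm/s
v = 0.86 * 275.90868 = 237.2815 cm/s


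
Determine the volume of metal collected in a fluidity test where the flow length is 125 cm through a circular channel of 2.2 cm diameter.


Formula: V = pi * (d/2)^2 * L  (cylinder volume)
Radius = 2.2/2 = 1.1 cm
V = pi * 1.1^2 * 125 = 475.1659 cm^3

Final answer: 475.1659 cm^3


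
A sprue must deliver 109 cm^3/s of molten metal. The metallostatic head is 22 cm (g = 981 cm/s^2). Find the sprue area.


Formula: v = sqrt(2*g*h), A = Q/v
Velocity: v = sqrt(2 * 981 * 22) = sqrt(43164) = 207.7595 cm/s
Sprue area: A = Q / v = 109 / 207.7595 = 0.5246 cm^2

Final answer: 0.5246 cm^2


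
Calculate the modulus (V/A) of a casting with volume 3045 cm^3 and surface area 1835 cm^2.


Formula: Casting Modulus M = V / A
M = 3045 cm^3 / 1835 cm^2 = 1.6594 cm

Answer: 1.6594 cm


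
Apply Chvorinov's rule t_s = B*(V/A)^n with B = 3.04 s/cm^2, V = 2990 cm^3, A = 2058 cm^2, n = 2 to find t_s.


Formula: t_s = B * (V/A)^n  (Chvorinov's rule, n=2)
Modulus M = V/A = 2990/2058 = 1.452867 cm
M^2 = 1.452867^2 = 2.110823 cm^2
t_s = 3.04 * 2.110823 = 6.4169 s

Answer: 6.4169 s


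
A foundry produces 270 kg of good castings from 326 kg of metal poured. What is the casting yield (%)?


Formula: Casting Yield = (W_good / W_total) * 100
Yield = (270 kg / 326 kg) * 100 = 82.8221%

82.8221%


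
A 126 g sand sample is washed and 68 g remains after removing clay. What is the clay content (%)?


Formula: Clay% = (W_total - W_washed) / W_total * 100
Clay mass = 126 - 68 = 58 g
Clay% = 58 / 126 * 100 = 46.0317%

46.0317%


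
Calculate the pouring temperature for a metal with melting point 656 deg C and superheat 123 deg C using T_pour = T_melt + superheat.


Formula: T_pour = T_melt + Superheat
T_pour = 656 + 123 = 779 deg C

Answer: 779 deg C


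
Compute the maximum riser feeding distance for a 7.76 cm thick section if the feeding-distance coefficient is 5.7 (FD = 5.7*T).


Formula: FD = 5.7 * T  (riser feeding-distance rule)
FD = 5.7 * 7.76 cm = 44.2320 cm

44.2320 cm


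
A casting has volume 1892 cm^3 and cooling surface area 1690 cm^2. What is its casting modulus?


Formula: Casting Modulus M = V / A
M = 1892 cm^3 / 1690 cm^2 = 1.1195 cm

Final answer: 1.1195 cm


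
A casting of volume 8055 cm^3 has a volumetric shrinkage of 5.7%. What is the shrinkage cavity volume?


Formula: V_shrink = V_casting * shrinkage_pct / 100
V_shrink = 8055 cm^3 * 5.7 / 100 = 459.1350 cm^3

459.1350 cm^3


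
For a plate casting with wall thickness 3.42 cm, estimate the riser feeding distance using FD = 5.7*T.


Formula: FD = 5.7 * T  (riser feeding-distance rule)
FD = 5.7 * 3.42 cm = 19.4940 cm

Answer: 19.4940 cm


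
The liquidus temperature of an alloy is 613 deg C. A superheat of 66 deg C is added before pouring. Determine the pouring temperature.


Formula: T_pour = T_melt + Superheat
T_pour = 613 + 66 = 679 deg C

Final answer: 679 deg C


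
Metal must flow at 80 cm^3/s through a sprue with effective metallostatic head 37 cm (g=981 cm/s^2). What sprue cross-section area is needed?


Formula: v = sqrt(2*g*h), A = Q/v
Velocity: v = sqrt(2 * 981 * 37) = sqrt(72594) = 269.4327 cm/s
Sprue area: A = Q / v = 80 / 269.4327 = 0.2969 cm^2


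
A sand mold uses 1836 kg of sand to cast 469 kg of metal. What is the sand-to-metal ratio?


Formula: Sand-to-Metal Ratio = W_sand / W_metal
Ratio = 1836 kg / 469 kg = 3.9147

Final answer: 3.9147


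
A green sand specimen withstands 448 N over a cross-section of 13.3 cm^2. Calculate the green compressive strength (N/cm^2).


Formula: Compressive Strength = Force / Area
Strength = 448 N / 13.3 cm^2 = 33.6842 N/cm^2

Answer: 33.6842 N/cm^2


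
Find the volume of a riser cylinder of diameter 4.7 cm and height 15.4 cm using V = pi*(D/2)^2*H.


Formula: V = pi * (D/2)^2 * H  (cylinder volume)
Radius = D/2 = 4.7/2 = 2.35 cm
V = pi * 2.35^2 * 15.4 = 267.1815 cm^3

267.1815 cm^3


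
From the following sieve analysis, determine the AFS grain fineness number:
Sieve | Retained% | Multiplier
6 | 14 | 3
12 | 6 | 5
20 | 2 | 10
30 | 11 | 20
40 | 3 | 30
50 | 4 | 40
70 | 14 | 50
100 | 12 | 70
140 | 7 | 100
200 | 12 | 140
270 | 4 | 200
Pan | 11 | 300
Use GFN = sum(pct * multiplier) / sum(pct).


Formula: GFN = sum(pct * multiplier) / sum(pct)
sum(pct * multiplier) = 8582
sum(pct) = 100
GFN = 8582 / 100 = 85.82

85.82


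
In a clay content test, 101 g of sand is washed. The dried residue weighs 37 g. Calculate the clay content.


Formula: Clay% = (W_total - W_washed) / W_total * 100
Clay mass = 101 - 37 = 64 g
Clay% = 64 / 101 * 100 = 63.3663%


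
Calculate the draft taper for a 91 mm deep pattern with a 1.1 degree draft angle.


Formula: taper = depth * tan(draft_angle)
tan(1.1 deg) = 0.0192010
taper = 91 mm * 0.0192010 = 1.7473 mm


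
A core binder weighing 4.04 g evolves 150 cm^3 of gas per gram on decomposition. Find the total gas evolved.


Formula: V_gas = W_binder * gas_evolution_rate
V = 4.04 g * 150 cm^3/g = 606.0000 cm^3


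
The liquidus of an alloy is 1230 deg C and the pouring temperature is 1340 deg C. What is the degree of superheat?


Formula: Superheat = T_pour - T_melt
Superheat = 1340 - 1230 = 110 deg C

110 deg C


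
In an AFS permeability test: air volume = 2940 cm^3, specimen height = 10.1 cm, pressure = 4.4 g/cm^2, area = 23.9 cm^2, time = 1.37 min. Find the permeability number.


Formula: Permeability Number P = (V * H) / (p * A * t)
Numerator: V * H = 2940 * 10.1 = 29694.0
Denominator: p * A * t = 4.4 * 23.9 * 1.37 = 144.0692
P = 29694.0 / 144.0692 = 206.1093

Final answer: 206.1093


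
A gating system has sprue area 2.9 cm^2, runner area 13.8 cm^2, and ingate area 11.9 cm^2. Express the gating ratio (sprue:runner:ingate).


Sprue:Runner:Ingate = 1 : 13.8/2.9 : 11.9/2.9 = 1:4.76:4.10

Final answer: 1:4.76:4.10


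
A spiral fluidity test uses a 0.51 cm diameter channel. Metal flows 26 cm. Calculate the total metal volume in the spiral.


Formula: V = pi * (d/2)^2 * L  (cylinder volume)
Radius = 0.51/2 = 0.255 cm
V = pi * 0.255^2 * 26 = 5.3113 cm^3


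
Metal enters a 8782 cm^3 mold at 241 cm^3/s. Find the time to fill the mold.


Formula: t_fill = V_mold / Q_flow
t = 8782 cm^3 / 241 cm^3/s = 36.4398 s

Answer: 36.4398 s


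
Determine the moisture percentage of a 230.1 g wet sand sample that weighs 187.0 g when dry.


Formula: MC = (W_wet - W_dry) / W_wet * 100
Water mass = 230.1 - 187.0 = 43.1 g
MC = 43.1 / 230.1 * 100 = 18.7310%


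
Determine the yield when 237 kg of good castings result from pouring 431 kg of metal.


Formula: Casting Yield = (W_good / W_total) * 100
Yield = (237 kg / 431 kg) * 100 = 54.9884%

54.9884%


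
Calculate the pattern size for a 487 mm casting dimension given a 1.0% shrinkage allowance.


Formula: L_pattern = L_casting * (1 + shrinkage_rate/100)
Shrinkage factor = 1 + 1.0/100 = 1.01
L_pattern = 487 mm * 1.01 = 491.8700 mm

491.8700 mm


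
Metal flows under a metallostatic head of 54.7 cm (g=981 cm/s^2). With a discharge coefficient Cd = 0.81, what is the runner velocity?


Formula: v = Cd * sqrt(2 * g * h)  (Torricelli with discharge coefficient)
2*g*h = 2 * 981 * 54.7 = 107321.4 cm^2/s^2
sqrt(107321.4) = 327.59945 cm/s
v = 0.81 * 327.59945 = 265.3556 cm/s

Final answer: 265.3556 cm/s


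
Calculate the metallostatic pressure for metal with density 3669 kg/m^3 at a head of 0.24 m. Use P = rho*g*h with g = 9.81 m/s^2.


Formula: P = rho * g * h
rho * g = 3669 * 9.81 = 35992.89 N/m^3
P = 35992.89 * 0.24 = 8638.2936 Pa


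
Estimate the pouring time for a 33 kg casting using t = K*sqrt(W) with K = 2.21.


Formula: t = K * sqrt(W)
sqrt(W) = sqrt(33) = 5.74456
t = 2.21 * 5.74456 = 12.6955 s


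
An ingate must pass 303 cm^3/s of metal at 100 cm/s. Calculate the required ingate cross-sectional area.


Formula: A_ingate = Q / v  (continuity equation)
A = 303 cm^3/s / 100 cm/s = 3.0300 cm^2

Final answer: 3.0300 cm^2


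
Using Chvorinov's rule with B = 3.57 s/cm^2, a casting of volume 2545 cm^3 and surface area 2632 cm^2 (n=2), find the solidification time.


Formula: t_s = B * (V/A)^n  (Chvorinov's rule, n=2)
Modulus M = V/A = 2545/2632 = 0.966945 cm
M^2 = 0.966945^2 = 0.934983 cm^2
t_s = 3.57 * 0.934983 = 3.3379 s

3.3379 s


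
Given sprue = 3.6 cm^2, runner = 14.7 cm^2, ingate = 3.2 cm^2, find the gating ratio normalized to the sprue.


Sprue:Runner:Ingate = 1 : 14.7/3.6 : 3.2/3.6 = 1:4.08:0.89

Final answer: 1:4.08:0.89


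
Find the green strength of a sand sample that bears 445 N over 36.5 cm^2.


Formula: Compressive Strength = Force / Area
Strength = 445 N / 36.5 cm^2 = 12.1918 N/cm^2

Final answer: 12.1918 N/cm^2


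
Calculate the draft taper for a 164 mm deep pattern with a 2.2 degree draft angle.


Formula: taper = depth * tan(draft_angle)
tan(2.2 deg) = 0.0384161
taper = 164 mm * 0.0384161 = 6.3002 mm

Answer: 6.3002 mm


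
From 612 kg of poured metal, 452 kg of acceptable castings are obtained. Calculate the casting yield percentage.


Formula: Casting Yield = (W_good / W_total) * 100
Yield = (452 kg / 612 kg) * 100 = 73.8562%

Answer: 73.8562%


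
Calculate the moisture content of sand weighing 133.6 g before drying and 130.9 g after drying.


Formula: MC = (W_wet - W_dry) / W_wet * 100
Water mass = 133.6 - 130.9 = 2.7 g
MC = 2.7 / 133.6 * 100 = 2.0210%

Final answer: 2.0210%


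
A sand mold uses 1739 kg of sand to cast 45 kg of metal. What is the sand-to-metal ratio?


Formula: Sand-to-Metal Ratio = W_sand / W_metal
Ratio = 1739 kg / 45 kg = 38.6444

Answer: 38.6444


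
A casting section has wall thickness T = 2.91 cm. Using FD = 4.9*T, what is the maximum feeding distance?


Formula: FD = 4.9 * T  (riser feeding-distance rule)
FD = 4.9 * 2.91 cm = 14.2590 cm

Final answer: 14.2590 cm


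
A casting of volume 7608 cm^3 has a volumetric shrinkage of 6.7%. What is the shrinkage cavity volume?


Formula: V_shrink = V_casting * shrinkage_pct / 100
V_shrink = 7608 cm^3 * 6.7 / 100 = 509.7360 cm^3

Final answer: 509.7360 cm^3


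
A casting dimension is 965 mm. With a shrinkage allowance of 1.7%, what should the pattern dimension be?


Formula: L_pattern = L_casting * (1 + shrinkage_rate/100)
Shrinkage factor = 1 + 1.7/100 = 1.017
L_pattern = 965 mm * 1.017 = 981.4050 mm


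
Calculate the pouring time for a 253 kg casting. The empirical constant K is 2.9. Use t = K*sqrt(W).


Formula: t = K * sqrt(W)
sqrt(W) = sqrt(253) = 15.90597
t = 2.9 * 15.90597 = 46.1273 s

46.1273 s


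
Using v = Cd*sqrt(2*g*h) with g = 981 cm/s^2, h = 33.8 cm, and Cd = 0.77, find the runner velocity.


Formula: v = Cd * sqrt(2 * g * h)  (Torricelli with discharge coefficient)
2*g*h = 2 * 981 * 33.8 = 66315.6 cm^2/s^2
sqrt(66315.6) = 257.51815 cm/s
v = 0.77 * 257.51815 = 198.2890 cm/s

198.2890 cm/s


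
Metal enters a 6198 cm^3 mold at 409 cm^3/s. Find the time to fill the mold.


Formula: t_fill = V_mold / Q_flow
t = 6198 cm^3 / 409 cm^3/s = 15.1540 s

15.1540 s


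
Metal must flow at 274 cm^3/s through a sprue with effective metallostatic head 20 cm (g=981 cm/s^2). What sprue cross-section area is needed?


Formula: v = sqrt(2*g*h), A = Q/v
Velocity: v = sqrt(2 * 981 * 20) = sqrt(39240) = 198.0909 cm/s
Sprue area: A = Q / v = 274 / 198.0909 = 1.3832 cm^2

Answer: 1.3832 cm^2


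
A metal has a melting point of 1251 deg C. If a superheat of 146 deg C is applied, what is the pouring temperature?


Formula: T_pour = T_melt + Superheat
T_pour = 1251 + 146 = 1397 deg C

Answer: 1397 deg C


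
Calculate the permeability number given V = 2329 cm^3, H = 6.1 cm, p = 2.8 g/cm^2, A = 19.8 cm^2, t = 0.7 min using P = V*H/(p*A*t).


Formula: Permeability Number P = (V * H) / (p * A * t)
Numerator: V * H = 2329 * 6.1 = 14206.9
Denominator: p * A * t = 2.8 * 19.8 * 0.7 = 38.808
P = 14206.9 / 38.808 = 366.0817

366.0817


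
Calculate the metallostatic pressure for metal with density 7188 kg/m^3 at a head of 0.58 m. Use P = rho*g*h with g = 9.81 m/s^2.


Formula: P = rho * g * h
rho * g = 7188 * 9.81 = 70514.28 N/m^3
P = 70514.28 * 0.58 = 40898.2824 Pa

40898.2824 Pa


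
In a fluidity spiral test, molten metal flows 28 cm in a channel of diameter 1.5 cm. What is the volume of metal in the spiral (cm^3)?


Formula: V = pi * (d/2)^2 * L  (cylinder volume)
Radius = 1.5/2 = 0.75 cm
V = pi * 0.75^2 * 28 = 49.4801 cm^3

49.4801 cm^3


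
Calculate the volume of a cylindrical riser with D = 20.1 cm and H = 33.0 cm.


Formula: V = pi * (D/2)^2 * H  (cylinder volume)
Radius = D/2 = 20.1/2 = 10.05 cm
V = pi * 10.05^2 * 33.0 = 10471.1875 cm^3

Final answer: 10471.1875 cm^3


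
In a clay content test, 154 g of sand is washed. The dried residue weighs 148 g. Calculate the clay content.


Formula: Clay% = (W_total - W_washed) / W_total * 100
Clay mass = 154 - 148 = 6 g
Clay% = 6 / 154 * 100 = 3.8961%

Answer: 3.8961%


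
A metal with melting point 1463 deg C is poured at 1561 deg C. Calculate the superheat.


Formula: Superheat = T_pour - T_melt
Superheat = 1561 - 1463 = 98 deg C

Final answer: 98 deg C


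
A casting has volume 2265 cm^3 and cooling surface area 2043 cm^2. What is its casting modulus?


Formula: Casting Modulus M = V / A
M = 2265 cm^3 / 2043 cm^2 = 1.1087 cm

1.1087 cm


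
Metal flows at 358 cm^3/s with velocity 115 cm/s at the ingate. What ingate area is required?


Formula: A_ingate = Q / v  (continuity equation)
A = 358 cm^3/s / 115 cm/s = 3.1130 cm^2

Answer: 3.1130 cm^2


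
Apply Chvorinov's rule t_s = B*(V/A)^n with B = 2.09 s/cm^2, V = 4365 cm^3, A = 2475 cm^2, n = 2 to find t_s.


Formula: t_s = B * (V/A)^n  (Chvorinov's rule, n=2)
Modulus M = V/A = 4365/2475 = 1.763636 cm
M^2 = 1.763636^2 = 3.110412 cm^2
t_s = 2.09 * 3.110412 = 6.5008 s

Final answer: 6.5008 s


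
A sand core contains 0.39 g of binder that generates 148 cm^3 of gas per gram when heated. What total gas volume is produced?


Formula: V_gas = W_binder * gas_evolution_rate
V = 0.39 g * 148 cm^3/g = 57.7200 cm^3

Answer: 57.7200 cm^3


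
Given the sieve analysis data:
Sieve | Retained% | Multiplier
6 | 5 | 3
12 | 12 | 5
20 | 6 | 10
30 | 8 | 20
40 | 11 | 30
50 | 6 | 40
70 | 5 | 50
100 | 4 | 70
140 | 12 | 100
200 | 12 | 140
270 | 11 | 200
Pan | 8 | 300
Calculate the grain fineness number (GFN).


Formula: GFN = sum(pct * multiplier) / sum(pct)
sum(pct * multiplier) = 8875
sum(pct) = 100
GFN = 8875 / 100 = 88.75

Answer: 88.75


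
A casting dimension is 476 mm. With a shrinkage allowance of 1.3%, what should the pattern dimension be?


Formula: L_pattern = L_casting * (1 + shrinkage_rate/100)
Shrinkage factor = 1 + 1.3/100 = 1.013
L_pattern = 476 mm * 1.013 = 482.1880 mm

Final answer: 482.1880 mm


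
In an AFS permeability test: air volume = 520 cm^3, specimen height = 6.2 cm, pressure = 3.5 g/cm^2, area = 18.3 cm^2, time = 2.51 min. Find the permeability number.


Formula: Permeability Number P = (V * H) / (p * A * t)
Numerator: V * H = 520 * 6.2 = 3224.0
Denominator: p * A * t = 3.5 * 18.3 * 2.51 = 160.7655
P = 3224.0 / 160.7655 = 20.0541

20.0541


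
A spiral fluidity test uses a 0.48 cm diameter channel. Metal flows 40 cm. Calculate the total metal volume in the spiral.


Formula: V = pi * (d/2)^2 * L  (cylinder volume)
Radius = 0.48/2 = 0.24 cm
V = pi * 0.24^2 * 40 = 7.2382 cm^3


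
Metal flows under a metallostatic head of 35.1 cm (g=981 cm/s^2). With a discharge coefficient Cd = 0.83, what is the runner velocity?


Formula: v = Cd * sqrt(2 * g * h)  (Torricelli with discharge coefficient)
2*g*h = 2 * 981 * 35.1 = 68866.2 cm^2/s^2
sqrt(68866.2) = 262.42370 cm/s
v = 0.83 * 262.42370 = 217.8117 cm/s

Answer: 217.8117 cm/s


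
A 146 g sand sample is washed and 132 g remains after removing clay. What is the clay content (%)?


Formula: Clay% = (W_total - W_washed) / W_total * 100
Clay mass = 146 - 132 = 14 g
Clay% = 14 / 146 * 100 = 9.5890%

Final answer: 9.5890%


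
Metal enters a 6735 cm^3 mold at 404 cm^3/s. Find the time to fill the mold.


Formula: t_fill = V_mold / Q_flow
t = 6735 cm^3 / 404 cm^3/s = 16.6708 s

16.6708 s


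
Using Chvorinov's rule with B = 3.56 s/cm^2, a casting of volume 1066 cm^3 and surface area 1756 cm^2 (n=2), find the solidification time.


Formula: t_s = B * (V/A)^n  (Chvorinov's rule, n=2)
Modulus M = V/A = 1066/1756 = 0.607062 cm
M^2 = 0.607062^2 = 0.368524 cm^2
t_s = 3.56 * 0.368524 = 1.3119 s

Answer: 1.3119 s


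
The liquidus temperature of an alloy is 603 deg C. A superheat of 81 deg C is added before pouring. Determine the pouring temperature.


Formula: T_pour = T_melt + Superheat
T_pour = 603 + 81 = 684 deg C

Final answer: 684 deg C


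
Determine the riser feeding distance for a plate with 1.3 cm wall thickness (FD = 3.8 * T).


Formula: FD = 3.8 * T  (riser feeding-distance rule)
FD = 3.8 * 1.3 cm = 4.9400 cm


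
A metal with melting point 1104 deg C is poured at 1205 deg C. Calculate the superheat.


Formula: Superheat = T_pour - T_melt
Superheat = 1205 - 1104 = 101 deg C

Final answer: 101 deg C


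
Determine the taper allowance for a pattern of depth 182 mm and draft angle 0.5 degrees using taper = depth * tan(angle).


Formula: taper = depth * tan(draft_angle)
tan(0.5 deg) = 0.0087269
taper = 182 mm * 0.0087269 = 1.5883 mm


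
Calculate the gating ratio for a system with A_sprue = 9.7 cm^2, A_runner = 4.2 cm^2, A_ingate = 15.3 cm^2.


Sprue:Runner:Ingate = 1 : 4.2/9.7 : 15.3/9.7 = 1:0.43:1.58

Final answer: 1:0.43:1.58


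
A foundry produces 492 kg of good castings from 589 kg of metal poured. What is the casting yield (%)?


Formula: Casting Yield = (W_good / W_total) * 100
Yield = (492 kg / 589 kg) * 100 = 83.5314%


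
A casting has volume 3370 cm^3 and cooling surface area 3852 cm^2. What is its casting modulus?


Formula: Casting Modulus M = V / A
M = 3370 cm^3 / 3852 cm^2 = 0.8749 cm

Final answer: 0.8749 cm


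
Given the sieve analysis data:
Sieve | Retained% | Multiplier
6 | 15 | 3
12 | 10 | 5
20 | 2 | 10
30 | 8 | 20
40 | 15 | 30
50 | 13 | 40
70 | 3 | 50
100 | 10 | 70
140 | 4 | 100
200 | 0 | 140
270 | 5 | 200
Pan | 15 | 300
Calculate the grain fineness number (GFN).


Formula: GFN = sum(pct * multiplier) / sum(pct)
sum(pct * multiplier) = 7995
sum(pct) = 100
GFN = 7995 / 100 = 79.95

Answer: 79.95


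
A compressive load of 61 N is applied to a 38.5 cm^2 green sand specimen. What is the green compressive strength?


Formula: Compressive Strength = Force / Area
Strength = 61 N / 38.5 cm^2 = 1.5844 N/cm^2

Final answer: 1.5844 N/cm^2


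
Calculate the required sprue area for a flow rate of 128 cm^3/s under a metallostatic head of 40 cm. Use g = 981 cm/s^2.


Formula: v = sqrt(2*g*h), A = Q/v
Velocity: v = sqrt(2 * 981 * 40) = sqrt(78480) = 280.1428 cm/s
Sprue area: A = Q / v = 128 / 280.1428 = 0.4569 cm^2

0.4569 cm^2


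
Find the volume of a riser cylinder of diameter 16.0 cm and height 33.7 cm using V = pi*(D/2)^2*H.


Formula: V = pi * (D/2)^2 * H  (cylinder volume)
Radius = D/2 = 16.0/2 = 8.0 cm
V = pi * 8.0^2 * 33.7 = 6775.7870 cm^3

6775.7870 cm^3


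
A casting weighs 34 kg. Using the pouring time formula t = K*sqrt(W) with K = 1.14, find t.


Formula: t = K * sqrt(W)
sqrt(W) = sqrt(34) = 5.83095
t = 1.14 * 5.83095 = 6.6473 s

Final answer: 6.6473 s


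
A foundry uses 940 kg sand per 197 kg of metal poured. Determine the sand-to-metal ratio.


Formula: Sand-to-Metal Ratio = W_sand / W_metal
Ratio = 940 kg / 197 kg = 4.7716

Answer: 4.7716


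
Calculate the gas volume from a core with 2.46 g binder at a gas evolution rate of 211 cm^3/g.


Formula: V_gas = W_binder * gas_evolution_rate
V = 2.46 g * 211 cm^3/g = 519.0600 cm^3

Final answer: 519.0600 cm^3


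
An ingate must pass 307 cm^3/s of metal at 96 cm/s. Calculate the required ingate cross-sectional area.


Formula: A_ingate = Q / v  (continuity equation)
A = 307 cm^3/s / 96 cm/s = 3.1979 cm^2

3.1979 cm^2


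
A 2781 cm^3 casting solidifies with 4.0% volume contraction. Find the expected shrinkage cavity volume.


Formula: V_shrink = V_casting * shrinkage_pct / 100
V_shrink = 2781 cm^3 * 4.0 / 100 = 111.2400 cm^3

111.2400 cm^3


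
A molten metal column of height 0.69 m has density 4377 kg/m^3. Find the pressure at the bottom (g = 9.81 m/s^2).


Formula: P = rho * g * h
rho * g = 4377 * 9.81 = 42938.37 N/m^3
P = 42938.37 * 0.69 = 29627.4753 Pa

29627.4753 Pa


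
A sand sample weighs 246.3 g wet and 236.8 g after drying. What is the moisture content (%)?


Formula: MC = (W_wet - W_dry) / W_wet * 100
Water mass = 246.3 - 236.8 = 9.5 g
MC = 9.5 / 246.3 * 100 = 3.8571%


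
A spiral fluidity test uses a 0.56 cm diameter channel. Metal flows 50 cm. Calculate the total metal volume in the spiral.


Formula: V = pi * (d/2)^2 * L  (cylinder volume)
Radius = 0.56/2 = 0.28 cm
V = pi * 0.28^2 * 50 = 12.3150 cm^3

12.3150 cm^3


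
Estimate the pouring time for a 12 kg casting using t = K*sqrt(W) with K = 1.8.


Formula: t = K * sqrt(W)
sqrt(W) = sqrt(12) = 3.46410
t = 1.8 * 3.46410 = 6.2354 s

Final answer: 6.2354 s


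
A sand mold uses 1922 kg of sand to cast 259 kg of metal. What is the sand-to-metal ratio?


Formula: Sand-to-Metal Ratio = W_sand / W_metal
Ratio = 1922 kg / 259 kg = 7.4208

Final answer: 7.4208


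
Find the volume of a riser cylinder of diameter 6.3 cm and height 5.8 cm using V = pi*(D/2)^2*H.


Formula: V = pi * (D/2)^2 * H  (cylinder volume)
Radius = D/2 = 6.3/2 = 3.15 cm
V = pi * 3.15^2 * 5.8 = 180.8002 cm^3


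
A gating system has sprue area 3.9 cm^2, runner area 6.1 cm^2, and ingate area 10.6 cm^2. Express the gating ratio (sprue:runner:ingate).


Sprue:Runner:Ingate = 1 : 6.1/3.9 : 10.6/3.9 = 1:1.56:2.72

Final answer: 1:1.56:2.72


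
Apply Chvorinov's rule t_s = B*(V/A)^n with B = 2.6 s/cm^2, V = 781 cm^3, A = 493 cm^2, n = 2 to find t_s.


Formula: t_s = B * (V/A)^n  (Chvorinov's rule, n=2)
Modulus M = V/A = 781/493 = 1.584178 cm
M^2 = 1.584178^2 = 2.509620 cm^2
t_s = 2.6 * 2.509620 = 6.5250 s

6.5250 s


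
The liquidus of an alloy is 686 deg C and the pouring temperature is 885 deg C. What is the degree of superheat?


Formula: Superheat = T_pour - T_melt
Superheat = 885 - 686 = 199 deg C

199 deg C


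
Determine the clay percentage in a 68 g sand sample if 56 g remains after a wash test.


Formula: Clay% = (W_total - W_washed) / W_total * 100
Clay mass = 68 - 56 = 12 g
Clay% = 12 / 68 * 100 = 17.6471%

Final answer: 17.6471%


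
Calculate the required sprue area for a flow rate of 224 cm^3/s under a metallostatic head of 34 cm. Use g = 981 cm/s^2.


Formula: v = sqrt(2*g*h), A = Q/v
Velocity: v = sqrt(2 * 981 * 34) = sqrt(66708) = 258.2789 cm/s
Sprue area: A = Q / v = 224 / 258.2789 = 0.8673 cm^2

Answer: 0.8673 cm^2


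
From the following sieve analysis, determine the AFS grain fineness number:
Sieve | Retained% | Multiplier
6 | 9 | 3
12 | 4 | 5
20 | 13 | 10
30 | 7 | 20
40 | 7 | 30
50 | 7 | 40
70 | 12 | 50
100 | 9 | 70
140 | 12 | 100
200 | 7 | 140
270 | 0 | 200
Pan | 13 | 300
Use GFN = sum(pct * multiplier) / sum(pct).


Formula: GFN = sum(pct * multiplier) / sum(pct)
sum(pct * multiplier) = 8117
sum(pct) = 100
GFN = 8117 / 100 = 81.17


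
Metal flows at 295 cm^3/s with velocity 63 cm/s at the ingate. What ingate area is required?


Formula: A_ingate = Q / v  (continuity equation)
A = 295 cm^3/s / 63 cm/s = 4.6825 cm^2

4.6825 cm^2


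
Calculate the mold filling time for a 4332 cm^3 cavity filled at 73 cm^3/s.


Formula: t_fill = V_mold / Q_flow
t = 4332 cm^3 / 73 cm^3/s = 59.3425 s

Answer: 59.3425 s


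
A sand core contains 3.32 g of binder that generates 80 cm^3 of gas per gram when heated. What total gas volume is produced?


Formula: V_gas = W_binder * gas_evolution_rate
V = 3.32 g * 80 cm^3/g = 265.6000 cm^3

Final answer: 265.6000 cm^3


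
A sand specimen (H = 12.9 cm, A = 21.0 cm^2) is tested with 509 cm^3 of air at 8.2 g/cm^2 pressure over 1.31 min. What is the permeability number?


Formula: Permeability Number P = (V * H) / (p * A * t)
Numerator: V * H = 509 * 12.9 = 6566.1
Denominator: p * A * t = 8.2 * 21.0 * 1.31 = 225.582
P = 6566.1 / 225.582 = 29.1074

Final answer: 29.1074


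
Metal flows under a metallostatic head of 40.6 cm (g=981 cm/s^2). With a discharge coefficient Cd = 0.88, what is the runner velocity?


Formula: v = Cd * sqrt(2 * g * h)  (Torricelli with discharge coefficient)
2*g*h = 2 * 981 * 40.6 = 79657.2 cm^2/s^2
sqrt(79657.2) = 282.23607 cm/s
v = 0.88 * 282.23607 = 248.3677 cm/s

Final answer: 248.3677 cm/s


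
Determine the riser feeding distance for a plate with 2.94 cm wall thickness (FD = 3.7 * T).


Formula: FD = 3.7 * T  (riser feeding-distance rule)
FD = 3.7 * 2.94 cm = 10.8780 cm

Final answer: 10.8780 cm


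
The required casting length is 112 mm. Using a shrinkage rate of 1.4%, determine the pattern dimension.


Formula: L_pattern = L_casting * (1 + shrinkage_rate/100)
Shrinkage factor = 1 + 1.4/100 = 1.014
L_pattern = 112 mm * 1.014 = 113.5680 mm


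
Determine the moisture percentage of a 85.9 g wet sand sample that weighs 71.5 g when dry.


Formula: MC = (W_wet - W_dry) / W_wet * 100
Water mass = 85.9 - 71.5 = 14.4 g
MC = 14.4 / 85.9 * 100 = 16.7637%

16.7637%


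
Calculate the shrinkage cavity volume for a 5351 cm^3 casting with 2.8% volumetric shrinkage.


Formula: V_shrink = V_casting * shrinkage_pct / 100
V_shrink = 5351 cm^3 * 2.8 / 100 = 149.8280 cm^3


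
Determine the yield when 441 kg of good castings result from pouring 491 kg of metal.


Formula: Casting Yield = (W_good / W_total) * 100
Yield = (441 kg / 491 kg) * 100 = 89.8167%

89.8167%


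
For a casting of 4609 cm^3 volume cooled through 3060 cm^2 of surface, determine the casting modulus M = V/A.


Formula: Casting Modulus M = V / A
M = 4609 cm^3 / 3060 cm^2 = 1.5062 cm

Final answer: 1.5062 cm


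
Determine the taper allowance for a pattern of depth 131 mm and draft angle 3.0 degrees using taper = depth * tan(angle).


Formula: taper = depth * tan(draft_angle)
tan(3.0 deg) = 0.0524078
taper = 131 mm * 0.0524078 = 6.8654 mm

Final answer: 6.8654 mm


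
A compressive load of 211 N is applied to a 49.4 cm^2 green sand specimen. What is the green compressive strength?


Formula: Compressive Strength = Force / Area
Strength = 211 N / 49.4 cm^2 = 4.2713 N/cm^2

4.2713 N/cm^2


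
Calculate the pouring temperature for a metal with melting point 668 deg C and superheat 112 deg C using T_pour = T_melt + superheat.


Formula: T_pour = T_melt + Superheat
T_pour = 668 + 112 = 780 deg C

Final answer: 780 deg C


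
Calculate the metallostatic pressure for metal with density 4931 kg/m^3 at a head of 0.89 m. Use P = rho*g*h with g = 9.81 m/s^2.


Formula: P = rho * g * h
rho * g = 4931 * 9.81 = 48373.11 N/m^3
P = 48373.11 * 0.89 = 43052.0679 Pa

43052.0679 Pa


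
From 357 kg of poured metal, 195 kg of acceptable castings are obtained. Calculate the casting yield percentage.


Formula: Casting Yield = (W_good / W_total) * 100
Yield = (195 kg / 357 kg) * 100 = 54.6218%

Final answer: 54.6218%


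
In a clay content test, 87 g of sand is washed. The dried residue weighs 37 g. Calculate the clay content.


Formula: Clay% = (W_total - W_washed) / W_total * 100
Clay mass = 87 - 37 = 50 g
Clay% = 50 / 87 * 100 = 57.4713%

57.4713%


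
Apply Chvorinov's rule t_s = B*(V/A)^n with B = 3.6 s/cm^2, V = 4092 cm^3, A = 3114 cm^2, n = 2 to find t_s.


Formula: t_s = B * (V/A)^n  (Chvorinov's rule, n=2)
Modulus M = V/A = 4092/3114 = 1.314066 cm
M^2 = 1.314066^2 = 1.726769 cm^2
t_s = 3.6 * 1.726769 = 6.2164 s


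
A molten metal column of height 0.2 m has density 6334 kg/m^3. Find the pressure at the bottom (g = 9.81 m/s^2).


Formula: P = rho * g * h
rho * g = 6334 * 9.81 = 62136.54 N/m^3
P = 62136.54 * 0.2 = 12427.3080 Pa

12427.3080 Pa


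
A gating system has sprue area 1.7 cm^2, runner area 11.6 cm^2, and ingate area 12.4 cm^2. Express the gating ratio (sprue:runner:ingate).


Sprue:Runner:Ingate = 1 : 11.6/1.7 : 12.4/1.7 = 1:6.82:7.29


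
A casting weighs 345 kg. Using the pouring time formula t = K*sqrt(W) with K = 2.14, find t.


Formula: t = K * sqrt(W)
sqrt(W) = sqrt(345) = 18.57418
t = 2.14 * 18.57418 = 39.7487 s

Final answer: 39.7487 s


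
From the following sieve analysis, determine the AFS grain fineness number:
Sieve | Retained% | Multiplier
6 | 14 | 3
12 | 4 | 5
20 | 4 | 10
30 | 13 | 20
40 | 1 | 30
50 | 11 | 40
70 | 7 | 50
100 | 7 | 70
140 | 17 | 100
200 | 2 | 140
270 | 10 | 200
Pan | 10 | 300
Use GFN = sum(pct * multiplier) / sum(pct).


Formula: GFN = sum(pct * multiplier) / sum(pct)
sum(pct * multiplier) = 8652
sum(pct) = 100
GFN = 8652 / 100 = 86.52

Final answer: 86.52


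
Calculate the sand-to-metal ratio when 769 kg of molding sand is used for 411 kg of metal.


Formula: Sand-to-Metal Ratio = W_sand / W_metal
Ratio = 769 kg / 411 kg = 1.8710

1.8710


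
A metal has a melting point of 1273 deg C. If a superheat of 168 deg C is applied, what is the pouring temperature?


Formula: T_pour = T_melt + Superheat
T_pour = 1273 + 168 = 1441 deg C


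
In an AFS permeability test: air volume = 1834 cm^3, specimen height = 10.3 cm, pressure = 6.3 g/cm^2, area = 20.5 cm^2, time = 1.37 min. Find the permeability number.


Formula: Permeability Number P = (V * H) / (p * A * t)
Numerator: V * H = 1834 * 10.3 = 18890.2
Denominator: p * A * t = 6.3 * 20.5 * 1.37 = 176.9355
P = 18890.2 / 176.9355 = 106.7632

Answer: 106.7632


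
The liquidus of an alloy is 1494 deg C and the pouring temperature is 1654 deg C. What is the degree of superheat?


Formula: Superheat = T_pour - T_melt
Superheat = 1654 - 1494 = 160 deg C

Final answer: 160 deg C


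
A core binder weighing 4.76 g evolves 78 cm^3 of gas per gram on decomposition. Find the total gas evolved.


Formula: V_gas = W_binder * gas_evolution_rate
V = 4.76 g * 78 cm^3/g = 371.2800 cm^3

371.2800 cm^3


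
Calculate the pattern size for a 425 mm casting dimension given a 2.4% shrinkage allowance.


Formula: L_pattern = L_casting * (1 + shrinkage_rate/100)
Shrinkage factor = 1 + 2.4/100 = 1.024
L_pattern = 425 mm * 1.024 = 435.2000 mm

Final answer: 435.2000 mm


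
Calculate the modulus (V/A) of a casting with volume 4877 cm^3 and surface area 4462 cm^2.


Formula: Casting Modulus M = V / A
M = 4877 cm^3 / 4462 cm^2 = 1.0930 cm

1.0930 cm


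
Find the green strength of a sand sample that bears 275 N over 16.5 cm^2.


Formula: Compressive Strength = Force / Area
Strength = 275 N / 16.5 cm^2 = 16.6667 N/cm^2

Answer: 16.6667 N/cm^2


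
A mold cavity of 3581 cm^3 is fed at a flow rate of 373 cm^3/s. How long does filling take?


Formula: t_fill = V_mold / Q_flow
t = 3581 cm^3 / 373 cm^3/s = 9.6005 s

Final answer: 9.6005 s


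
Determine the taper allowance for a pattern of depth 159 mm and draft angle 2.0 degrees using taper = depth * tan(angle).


Formula: taper = depth * tan(draft_angle)
tan(2.0 deg) = 0.0349208
taper = 159 mm * 0.0349208 = 5.5524 mm


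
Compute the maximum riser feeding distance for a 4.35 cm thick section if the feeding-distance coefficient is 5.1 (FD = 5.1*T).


Formula: FD = 5.1 * T  (riser feeding-distance rule)
FD = 5.1 * 4.35 cm = 22.1850 cm

Answer: 22.1850 cm


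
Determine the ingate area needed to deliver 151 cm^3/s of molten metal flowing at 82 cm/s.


Formula: A_ingate = Q / v  (continuity equation)
A = 151 cm^3/s / 82 cm/s = 1.8415 cm^2

1.8415 cm^2
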